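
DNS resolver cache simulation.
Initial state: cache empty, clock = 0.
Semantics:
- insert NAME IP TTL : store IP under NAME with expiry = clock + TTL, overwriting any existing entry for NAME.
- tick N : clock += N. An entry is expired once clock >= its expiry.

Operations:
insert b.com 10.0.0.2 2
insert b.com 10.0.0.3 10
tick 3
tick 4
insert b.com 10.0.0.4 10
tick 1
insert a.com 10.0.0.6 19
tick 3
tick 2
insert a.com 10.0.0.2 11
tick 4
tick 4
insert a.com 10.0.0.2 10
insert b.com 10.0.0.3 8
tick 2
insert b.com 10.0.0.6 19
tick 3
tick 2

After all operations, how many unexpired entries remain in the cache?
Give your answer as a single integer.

Op 1: insert b.com -> 10.0.0.2 (expiry=0+2=2). clock=0
Op 2: insert b.com -> 10.0.0.3 (expiry=0+10=10). clock=0
Op 3: tick 3 -> clock=3.
Op 4: tick 4 -> clock=7.
Op 5: insert b.com -> 10.0.0.4 (expiry=7+10=17). clock=7
Op 6: tick 1 -> clock=8.
Op 7: insert a.com -> 10.0.0.6 (expiry=8+19=27). clock=8
Op 8: tick 3 -> clock=11.
Op 9: tick 2 -> clock=13.
Op 10: insert a.com -> 10.0.0.2 (expiry=13+11=24). clock=13
Op 11: tick 4 -> clock=17. purged={b.com}
Op 12: tick 4 -> clock=21.
Op 13: insert a.com -> 10.0.0.2 (expiry=21+10=31). clock=21
Op 14: insert b.com -> 10.0.0.3 (expiry=21+8=29). clock=21
Op 15: tick 2 -> clock=23.
Op 16: insert b.com -> 10.0.0.6 (expiry=23+19=42). clock=23
Op 17: tick 3 -> clock=26.
Op 18: tick 2 -> clock=28.
Final cache (unexpired): {a.com,b.com} -> size=2

Answer: 2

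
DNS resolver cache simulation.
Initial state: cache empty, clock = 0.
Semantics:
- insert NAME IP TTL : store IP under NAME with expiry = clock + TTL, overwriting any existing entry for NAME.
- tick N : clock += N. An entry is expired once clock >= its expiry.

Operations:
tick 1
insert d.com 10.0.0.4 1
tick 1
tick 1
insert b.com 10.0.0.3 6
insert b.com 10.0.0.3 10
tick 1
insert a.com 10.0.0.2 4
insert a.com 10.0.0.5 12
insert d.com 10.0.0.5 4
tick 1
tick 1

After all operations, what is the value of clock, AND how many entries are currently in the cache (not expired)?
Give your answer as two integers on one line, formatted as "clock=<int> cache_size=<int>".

Answer: clock=6 cache_size=3

Derivation:
Op 1: tick 1 -> clock=1.
Op 2: insert d.com -> 10.0.0.4 (expiry=1+1=2). clock=1
Op 3: tick 1 -> clock=2. purged={d.com}
Op 4: tick 1 -> clock=3.
Op 5: insert b.com -> 10.0.0.3 (expiry=3+6=9). clock=3
Op 6: insert b.com -> 10.0.0.3 (expiry=3+10=13). clock=3
Op 7: tick 1 -> clock=4.
Op 8: insert a.com -> 10.0.0.2 (expiry=4+4=8). clock=4
Op 9: insert a.com -> 10.0.0.5 (expiry=4+12=16). clock=4
Op 10: insert d.com -> 10.0.0.5 (expiry=4+4=8). clock=4
Op 11: tick 1 -> clock=5.
Op 12: tick 1 -> clock=6.
Final clock = 6
Final cache (unexpired): {a.com,b.com,d.com} -> size=3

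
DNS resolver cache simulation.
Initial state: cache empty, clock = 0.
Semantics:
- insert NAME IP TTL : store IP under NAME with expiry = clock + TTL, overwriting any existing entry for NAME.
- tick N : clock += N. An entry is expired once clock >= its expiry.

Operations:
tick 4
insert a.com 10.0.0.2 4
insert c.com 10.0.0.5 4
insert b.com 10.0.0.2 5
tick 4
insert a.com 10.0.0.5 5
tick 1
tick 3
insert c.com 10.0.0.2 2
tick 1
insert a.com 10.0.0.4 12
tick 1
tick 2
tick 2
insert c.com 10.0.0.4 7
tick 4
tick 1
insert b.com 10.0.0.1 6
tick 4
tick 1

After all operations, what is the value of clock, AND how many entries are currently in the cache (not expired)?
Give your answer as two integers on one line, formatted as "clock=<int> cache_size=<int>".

Op 1: tick 4 -> clock=4.
Op 2: insert a.com -> 10.0.0.2 (expiry=4+4=8). clock=4
Op 3: insert c.com -> 10.0.0.5 (expiry=4+4=8). clock=4
Op 4: insert b.com -> 10.0.0.2 (expiry=4+5=9). clock=4
Op 5: tick 4 -> clock=8. purged={a.com,c.com}
Op 6: insert a.com -> 10.0.0.5 (expiry=8+5=13). clock=8
Op 7: tick 1 -> clock=9. purged={b.com}
Op 8: tick 3 -> clock=12.
Op 9: insert c.com -> 10.0.0.2 (expiry=12+2=14). clock=12
Op 10: tick 1 -> clock=13. purged={a.com}
Op 11: insert a.com -> 10.0.0.4 (expiry=13+12=25). clock=13
Op 12: tick 1 -> clock=14. purged={c.com}
Op 13: tick 2 -> clock=16.
Op 14: tick 2 -> clock=18.
Op 15: insert c.com -> 10.0.0.4 (expiry=18+7=25). clock=18
Op 16: tick 4 -> clock=22.
Op 17: tick 1 -> clock=23.
Op 18: insert b.com -> 10.0.0.1 (expiry=23+6=29). clock=23
Op 19: tick 4 -> clock=27. purged={a.com,c.com}
Op 20: tick 1 -> clock=28.
Final clock = 28
Final cache (unexpired): {b.com} -> size=1

Answer: clock=28 cache_size=1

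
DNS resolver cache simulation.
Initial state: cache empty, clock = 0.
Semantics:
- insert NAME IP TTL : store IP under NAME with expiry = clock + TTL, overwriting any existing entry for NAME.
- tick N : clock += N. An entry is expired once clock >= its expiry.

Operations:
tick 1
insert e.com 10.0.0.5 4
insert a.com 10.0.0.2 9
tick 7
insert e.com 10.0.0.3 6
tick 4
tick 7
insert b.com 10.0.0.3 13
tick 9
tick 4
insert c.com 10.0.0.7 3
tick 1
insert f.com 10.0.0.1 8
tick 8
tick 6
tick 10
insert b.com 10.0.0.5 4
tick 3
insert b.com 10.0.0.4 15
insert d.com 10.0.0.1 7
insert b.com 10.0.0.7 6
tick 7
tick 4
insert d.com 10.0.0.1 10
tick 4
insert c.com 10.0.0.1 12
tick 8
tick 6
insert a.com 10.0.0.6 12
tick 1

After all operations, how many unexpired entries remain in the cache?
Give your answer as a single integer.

Op 1: tick 1 -> clock=1.
Op 2: insert e.com -> 10.0.0.5 (expiry=1+4=5). clock=1
Op 3: insert a.com -> 10.0.0.2 (expiry=1+9=10). clock=1
Op 4: tick 7 -> clock=8. purged={e.com}
Op 5: insert e.com -> 10.0.0.3 (expiry=8+6=14). clock=8
Op 6: tick 4 -> clock=12. purged={a.com}
Op 7: tick 7 -> clock=19. purged={e.com}
Op 8: insert b.com -> 10.0.0.3 (expiry=19+13=32). clock=19
Op 9: tick 9 -> clock=28.
Op 10: tick 4 -> clock=32. purged={b.com}
Op 11: insert c.com -> 10.0.0.7 (expiry=32+3=35). clock=32
Op 12: tick 1 -> clock=33.
Op 13: insert f.com -> 10.0.0.1 (expiry=33+8=41). clock=33
Op 14: tick 8 -> clock=41. purged={c.com,f.com}
Op 15: tick 6 -> clock=47.
Op 16: tick 10 -> clock=57.
Op 17: insert b.com -> 10.0.0.5 (expiry=57+4=61). clock=57
Op 18: tick 3 -> clock=60.
Op 19: insert b.com -> 10.0.0.4 (expiry=60+15=75). clock=60
Op 20: insert d.com -> 10.0.0.1 (expiry=60+7=67). clock=60
Op 21: insert b.com -> 10.0.0.7 (expiry=60+6=66). clock=60
Op 22: tick 7 -> clock=67. purged={b.com,d.com}
Op 23: tick 4 -> clock=71.
Op 24: insert d.com -> 10.0.0.1 (expiry=71+10=81). clock=71
Op 25: tick 4 -> clock=75.
Op 26: insert c.com -> 10.0.0.1 (expiry=75+12=87). clock=75
Op 27: tick 8 -> clock=83. purged={d.com}
Op 28: tick 6 -> clock=89. purged={c.com}
Op 29: insert a.com -> 10.0.0.6 (expiry=89+12=101). clock=89
Op 30: tick 1 -> clock=90.
Final cache (unexpired): {a.com} -> size=1

Answer: 1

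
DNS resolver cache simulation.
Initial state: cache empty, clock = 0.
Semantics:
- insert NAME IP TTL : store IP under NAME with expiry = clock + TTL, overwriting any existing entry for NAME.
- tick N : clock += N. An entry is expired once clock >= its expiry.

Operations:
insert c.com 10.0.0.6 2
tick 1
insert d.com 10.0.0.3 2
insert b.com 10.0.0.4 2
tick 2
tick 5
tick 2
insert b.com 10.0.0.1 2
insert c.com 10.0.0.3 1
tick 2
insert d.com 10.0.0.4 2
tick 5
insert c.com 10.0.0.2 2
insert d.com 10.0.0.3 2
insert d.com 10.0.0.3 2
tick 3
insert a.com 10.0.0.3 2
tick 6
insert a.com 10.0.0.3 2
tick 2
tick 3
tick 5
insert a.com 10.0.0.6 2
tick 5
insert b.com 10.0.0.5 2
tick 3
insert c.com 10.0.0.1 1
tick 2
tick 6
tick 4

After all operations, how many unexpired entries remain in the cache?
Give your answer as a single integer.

Op 1: insert c.com -> 10.0.0.6 (expiry=0+2=2). clock=0
Op 2: tick 1 -> clock=1.
Op 3: insert d.com -> 10.0.0.3 (expiry=1+2=3). clock=1
Op 4: insert b.com -> 10.0.0.4 (expiry=1+2=3). clock=1
Op 5: tick 2 -> clock=3. purged={b.com,c.com,d.com}
Op 6: tick 5 -> clock=8.
Op 7: tick 2 -> clock=10.
Op 8: insert b.com -> 10.0.0.1 (expiry=10+2=12). clock=10
Op 9: insert c.com -> 10.0.0.3 (expiry=10+1=11). clock=10
Op 10: tick 2 -> clock=12. purged={b.com,c.com}
Op 11: insert d.com -> 10.0.0.4 (expiry=12+2=14). clock=12
Op 12: tick 5 -> clock=17. purged={d.com}
Op 13: insert c.com -> 10.0.0.2 (expiry=17+2=19). clock=17
Op 14: insert d.com -> 10.0.0.3 (expiry=17+2=19). clock=17
Op 15: insert d.com -> 10.0.0.3 (expiry=17+2=19). clock=17
Op 16: tick 3 -> clock=20. purged={c.com,d.com}
Op 17: insert a.com -> 10.0.0.3 (expiry=20+2=22). clock=20
Op 18: tick 6 -> clock=26. purged={a.com}
Op 19: insert a.com -> 10.0.0.3 (expiry=26+2=28). clock=26
Op 20: tick 2 -> clock=28. purged={a.com}
Op 21: tick 3 -> clock=31.
Op 22: tick 5 -> clock=36.
Op 23: insert a.com -> 10.0.0.6 (expiry=36+2=38). clock=36
Op 24: tick 5 -> clock=41. purged={a.com}
Op 25: insert b.com -> 10.0.0.5 (expiry=41+2=43). clock=41
Op 26: tick 3 -> clock=44. purged={b.com}
Op 27: insert c.com -> 10.0.0.1 (expiry=44+1=45). clock=44
Op 28: tick 2 -> clock=46. purged={c.com}
Op 29: tick 6 -> clock=52.
Op 30: tick 4 -> clock=56.
Final cache (unexpired): {} -> size=0

Answer: 0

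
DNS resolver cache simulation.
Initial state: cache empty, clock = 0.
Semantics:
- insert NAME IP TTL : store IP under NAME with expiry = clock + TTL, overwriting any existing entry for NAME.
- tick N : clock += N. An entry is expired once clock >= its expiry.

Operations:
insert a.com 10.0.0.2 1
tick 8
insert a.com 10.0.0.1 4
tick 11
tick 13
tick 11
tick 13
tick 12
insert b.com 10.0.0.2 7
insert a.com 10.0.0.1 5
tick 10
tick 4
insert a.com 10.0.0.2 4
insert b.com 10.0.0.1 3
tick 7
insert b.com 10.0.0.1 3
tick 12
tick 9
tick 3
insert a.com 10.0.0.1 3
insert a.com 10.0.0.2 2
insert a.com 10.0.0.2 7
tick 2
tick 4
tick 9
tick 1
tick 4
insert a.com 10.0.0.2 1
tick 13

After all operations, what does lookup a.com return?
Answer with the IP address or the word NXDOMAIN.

Op 1: insert a.com -> 10.0.0.2 (expiry=0+1=1). clock=0
Op 2: tick 8 -> clock=8. purged={a.com}
Op 3: insert a.com -> 10.0.0.1 (expiry=8+4=12). clock=8
Op 4: tick 11 -> clock=19. purged={a.com}
Op 5: tick 13 -> clock=32.
Op 6: tick 11 -> clock=43.
Op 7: tick 13 -> clock=56.
Op 8: tick 12 -> clock=68.
Op 9: insert b.com -> 10.0.0.2 (expiry=68+7=75). clock=68
Op 10: insert a.com -> 10.0.0.1 (expiry=68+5=73). clock=68
Op 11: tick 10 -> clock=78. purged={a.com,b.com}
Op 12: tick 4 -> clock=82.
Op 13: insert a.com -> 10.0.0.2 (expiry=82+4=86). clock=82
Op 14: insert b.com -> 10.0.0.1 (expiry=82+3=85). clock=82
Op 15: tick 7 -> clock=89. purged={a.com,b.com}
Op 16: insert b.com -> 10.0.0.1 (expiry=89+3=92). clock=89
Op 17: tick 12 -> clock=101. purged={b.com}
Op 18: tick 9 -> clock=110.
Op 19: tick 3 -> clock=113.
Op 20: insert a.com -> 10.0.0.1 (expiry=113+3=116). clock=113
Op 21: insert a.com -> 10.0.0.2 (expiry=113+2=115). clock=113
Op 22: insert a.com -> 10.0.0.2 (expiry=113+7=120). clock=113
Op 23: tick 2 -> clock=115.
Op 24: tick 4 -> clock=119.
Op 25: tick 9 -> clock=128. purged={a.com}
Op 26: tick 1 -> clock=129.
Op 27: tick 4 -> clock=133.
Op 28: insert a.com -> 10.0.0.2 (expiry=133+1=134). clock=133
Op 29: tick 13 -> clock=146. purged={a.com}
lookup a.com: not in cache (expired or never inserted)

Answer: NXDOMAIN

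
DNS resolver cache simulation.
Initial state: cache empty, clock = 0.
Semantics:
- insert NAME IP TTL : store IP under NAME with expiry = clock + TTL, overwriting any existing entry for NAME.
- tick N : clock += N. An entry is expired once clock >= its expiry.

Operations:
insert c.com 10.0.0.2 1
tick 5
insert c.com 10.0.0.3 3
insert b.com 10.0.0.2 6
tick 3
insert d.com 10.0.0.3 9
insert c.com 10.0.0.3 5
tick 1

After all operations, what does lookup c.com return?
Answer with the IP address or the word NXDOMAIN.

Answer: 10.0.0.3

Derivation:
Op 1: insert c.com -> 10.0.0.2 (expiry=0+1=1). clock=0
Op 2: tick 5 -> clock=5. purged={c.com}
Op 3: insert c.com -> 10.0.0.3 (expiry=5+3=8). clock=5
Op 4: insert b.com -> 10.0.0.2 (expiry=5+6=11). clock=5
Op 5: tick 3 -> clock=8. purged={c.com}
Op 6: insert d.com -> 10.0.0.3 (expiry=8+9=17). clock=8
Op 7: insert c.com -> 10.0.0.3 (expiry=8+5=13). clock=8
Op 8: tick 1 -> clock=9.
lookup c.com: present, ip=10.0.0.3 expiry=13 > clock=9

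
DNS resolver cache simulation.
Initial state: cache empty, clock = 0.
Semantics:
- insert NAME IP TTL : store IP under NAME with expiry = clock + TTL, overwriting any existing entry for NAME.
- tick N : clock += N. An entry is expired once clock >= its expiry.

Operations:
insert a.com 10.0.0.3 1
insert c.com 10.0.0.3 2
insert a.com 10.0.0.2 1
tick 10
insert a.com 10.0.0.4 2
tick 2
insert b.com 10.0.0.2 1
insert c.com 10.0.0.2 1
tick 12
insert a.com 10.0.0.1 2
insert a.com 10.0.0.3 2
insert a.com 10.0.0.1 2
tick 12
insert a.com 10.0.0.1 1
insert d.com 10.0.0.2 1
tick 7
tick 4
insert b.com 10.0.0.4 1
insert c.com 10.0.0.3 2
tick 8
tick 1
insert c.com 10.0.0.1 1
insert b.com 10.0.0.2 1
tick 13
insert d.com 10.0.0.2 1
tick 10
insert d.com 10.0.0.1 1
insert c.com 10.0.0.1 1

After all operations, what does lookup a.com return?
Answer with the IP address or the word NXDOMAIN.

Answer: NXDOMAIN

Derivation:
Op 1: insert a.com -> 10.0.0.3 (expiry=0+1=1). clock=0
Op 2: insert c.com -> 10.0.0.3 (expiry=0+2=2). clock=0
Op 3: insert a.com -> 10.0.0.2 (expiry=0+1=1). clock=0
Op 4: tick 10 -> clock=10. purged={a.com,c.com}
Op 5: insert a.com -> 10.0.0.4 (expiry=10+2=12). clock=10
Op 6: tick 2 -> clock=12. purged={a.com}
Op 7: insert b.com -> 10.0.0.2 (expiry=12+1=13). clock=12
Op 8: insert c.com -> 10.0.0.2 (expiry=12+1=13). clock=12
Op 9: tick 12 -> clock=24. purged={b.com,c.com}
Op 10: insert a.com -> 10.0.0.1 (expiry=24+2=26). clock=24
Op 11: insert a.com -> 10.0.0.3 (expiry=24+2=26). clock=24
Op 12: insert a.com -> 10.0.0.1 (expiry=24+2=26). clock=24
Op 13: tick 12 -> clock=36. purged={a.com}
Op 14: insert a.com -> 10.0.0.1 (expiry=36+1=37). clock=36
Op 15: insert d.com -> 10.0.0.2 (expiry=36+1=37). clock=36
Op 16: tick 7 -> clock=43. purged={a.com,d.com}
Op 17: tick 4 -> clock=47.
Op 18: insert b.com -> 10.0.0.4 (expiry=47+1=48). clock=47
Op 19: insert c.com -> 10.0.0.3 (expiry=47+2=49). clock=47
Op 20: tick 8 -> clock=55. purged={b.com,c.com}
Op 21: tick 1 -> clock=56.
Op 22: insert c.com -> 10.0.0.1 (expiry=56+1=57). clock=56
Op 23: insert b.com -> 10.0.0.2 (expiry=56+1=57). clock=56
Op 24: tick 13 -> clock=69. purged={b.com,c.com}
Op 25: insert d.com -> 10.0.0.2 (expiry=69+1=70). clock=69
Op 26: tick 10 -> clock=79. purged={d.com}
Op 27: insert d.com -> 10.0.0.1 (expiry=79+1=80). clock=79
Op 28: insert c.com -> 10.0.0.1 (expiry=79+1=80). clock=79
lookup a.com: not in cache (expired or never inserted)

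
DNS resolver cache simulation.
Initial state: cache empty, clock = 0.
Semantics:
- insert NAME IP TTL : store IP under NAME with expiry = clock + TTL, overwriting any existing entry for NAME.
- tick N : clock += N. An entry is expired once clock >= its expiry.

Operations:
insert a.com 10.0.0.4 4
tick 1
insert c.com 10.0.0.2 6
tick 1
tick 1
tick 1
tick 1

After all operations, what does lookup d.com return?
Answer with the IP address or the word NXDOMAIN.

Answer: NXDOMAIN

Derivation:
Op 1: insert a.com -> 10.0.0.4 (expiry=0+4=4). clock=0
Op 2: tick 1 -> clock=1.
Op 3: insert c.com -> 10.0.0.2 (expiry=1+6=7). clock=1
Op 4: tick 1 -> clock=2.
Op 5: tick 1 -> clock=3.
Op 6: tick 1 -> clock=4. purged={a.com}
Op 7: tick 1 -> clock=5.
lookup d.com: not in cache (expired or never inserted)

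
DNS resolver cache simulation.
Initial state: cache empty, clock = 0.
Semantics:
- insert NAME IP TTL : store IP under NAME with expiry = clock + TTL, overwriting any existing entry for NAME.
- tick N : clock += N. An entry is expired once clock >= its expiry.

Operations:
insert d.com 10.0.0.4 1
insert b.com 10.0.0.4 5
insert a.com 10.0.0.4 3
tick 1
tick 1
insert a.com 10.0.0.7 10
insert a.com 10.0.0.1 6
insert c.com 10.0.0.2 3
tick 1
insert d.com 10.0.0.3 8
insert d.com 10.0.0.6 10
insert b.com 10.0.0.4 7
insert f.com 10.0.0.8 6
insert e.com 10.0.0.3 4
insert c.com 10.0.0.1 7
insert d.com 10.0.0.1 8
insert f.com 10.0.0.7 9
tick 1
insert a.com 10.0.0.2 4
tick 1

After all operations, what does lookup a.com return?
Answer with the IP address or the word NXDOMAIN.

Op 1: insert d.com -> 10.0.0.4 (expiry=0+1=1). clock=0
Op 2: insert b.com -> 10.0.0.4 (expiry=0+5=5). clock=0
Op 3: insert a.com -> 10.0.0.4 (expiry=0+3=3). clock=0
Op 4: tick 1 -> clock=1. purged={d.com}
Op 5: tick 1 -> clock=2.
Op 6: insert a.com -> 10.0.0.7 (expiry=2+10=12). clock=2
Op 7: insert a.com -> 10.0.0.1 (expiry=2+6=8). clock=2
Op 8: insert c.com -> 10.0.0.2 (expiry=2+3=5). clock=2
Op 9: tick 1 -> clock=3.
Op 10: insert d.com -> 10.0.0.3 (expiry=3+8=11). clock=3
Op 11: insert d.com -> 10.0.0.6 (expiry=3+10=13). clock=3
Op 12: insert b.com -> 10.0.0.4 (expiry=3+7=10). clock=3
Op 13: insert f.com -> 10.0.0.8 (expiry=3+6=9). clock=3
Op 14: insert e.com -> 10.0.0.3 (expiry=3+4=7). clock=3
Op 15: insert c.com -> 10.0.0.1 (expiry=3+7=10). clock=3
Op 16: insert d.com -> 10.0.0.1 (expiry=3+8=11). clock=3
Op 17: insert f.com -> 10.0.0.7 (expiry=3+9=12). clock=3
Op 18: tick 1 -> clock=4.
Op 19: insert a.com -> 10.0.0.2 (expiry=4+4=8). clock=4
Op 20: tick 1 -> clock=5.
lookup a.com: present, ip=10.0.0.2 expiry=8 > clock=5

Answer: 10.0.0.2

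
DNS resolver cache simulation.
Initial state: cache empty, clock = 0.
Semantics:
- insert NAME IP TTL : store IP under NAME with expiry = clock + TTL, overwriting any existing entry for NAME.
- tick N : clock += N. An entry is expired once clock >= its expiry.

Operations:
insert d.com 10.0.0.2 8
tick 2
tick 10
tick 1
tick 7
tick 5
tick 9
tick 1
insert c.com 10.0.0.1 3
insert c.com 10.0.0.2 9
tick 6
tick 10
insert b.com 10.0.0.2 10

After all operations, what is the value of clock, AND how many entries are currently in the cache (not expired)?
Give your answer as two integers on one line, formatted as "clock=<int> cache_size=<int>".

Op 1: insert d.com -> 10.0.0.2 (expiry=0+8=8). clock=0
Op 2: tick 2 -> clock=2.
Op 3: tick 10 -> clock=12. purged={d.com}
Op 4: tick 1 -> clock=13.
Op 5: tick 7 -> clock=20.
Op 6: tick 5 -> clock=25.
Op 7: tick 9 -> clock=34.
Op 8: tick 1 -> clock=35.
Op 9: insert c.com -> 10.0.0.1 (expiry=35+3=38). clock=35
Op 10: insert c.com -> 10.0.0.2 (expiry=35+9=44). clock=35
Op 11: tick 6 -> clock=41.
Op 12: tick 10 -> clock=51. purged={c.com}
Op 13: insert b.com -> 10.0.0.2 (expiry=51+10=61). clock=51
Final clock = 51
Final cache (unexpired): {b.com} -> size=1

Answer: clock=51 cache_size=1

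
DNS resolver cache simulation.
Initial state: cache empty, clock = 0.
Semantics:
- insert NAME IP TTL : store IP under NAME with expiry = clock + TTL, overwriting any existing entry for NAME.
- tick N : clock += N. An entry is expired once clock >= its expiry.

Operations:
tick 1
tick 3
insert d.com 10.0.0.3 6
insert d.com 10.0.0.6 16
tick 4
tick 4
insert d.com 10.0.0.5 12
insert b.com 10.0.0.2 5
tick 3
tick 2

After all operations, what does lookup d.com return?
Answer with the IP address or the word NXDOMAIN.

Op 1: tick 1 -> clock=1.
Op 2: tick 3 -> clock=4.
Op 3: insert d.com -> 10.0.0.3 (expiry=4+6=10). clock=4
Op 4: insert d.com -> 10.0.0.6 (expiry=4+16=20). clock=4
Op 5: tick 4 -> clock=8.
Op 6: tick 4 -> clock=12.
Op 7: insert d.com -> 10.0.0.5 (expiry=12+12=24). clock=12
Op 8: insert b.com -> 10.0.0.2 (expiry=12+5=17). clock=12
Op 9: tick 3 -> clock=15.
Op 10: tick 2 -> clock=17. purged={b.com}
lookup d.com: present, ip=10.0.0.5 expiry=24 > clock=17

Answer: 10.0.0.5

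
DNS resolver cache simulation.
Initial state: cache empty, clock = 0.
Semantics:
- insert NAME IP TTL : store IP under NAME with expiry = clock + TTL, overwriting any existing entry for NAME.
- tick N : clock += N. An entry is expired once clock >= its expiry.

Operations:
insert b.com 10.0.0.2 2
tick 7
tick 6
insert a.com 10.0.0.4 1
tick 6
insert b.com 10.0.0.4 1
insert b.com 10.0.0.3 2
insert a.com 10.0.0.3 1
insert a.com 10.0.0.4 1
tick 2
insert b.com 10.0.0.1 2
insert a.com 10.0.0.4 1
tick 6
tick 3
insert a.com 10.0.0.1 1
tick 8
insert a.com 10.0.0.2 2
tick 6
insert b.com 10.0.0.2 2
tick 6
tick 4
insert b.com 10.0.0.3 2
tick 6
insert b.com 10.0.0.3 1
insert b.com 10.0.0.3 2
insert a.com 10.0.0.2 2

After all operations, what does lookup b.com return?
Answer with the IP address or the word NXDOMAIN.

Op 1: insert b.com -> 10.0.0.2 (expiry=0+2=2). clock=0
Op 2: tick 7 -> clock=7. purged={b.com}
Op 3: tick 6 -> clock=13.
Op 4: insert a.com -> 10.0.0.4 (expiry=13+1=14). clock=13
Op 5: tick 6 -> clock=19. purged={a.com}
Op 6: insert b.com -> 10.0.0.4 (expiry=19+1=20). clock=19
Op 7: insert b.com -> 10.0.0.3 (expiry=19+2=21). clock=19
Op 8: insert a.com -> 10.0.0.3 (expiry=19+1=20). clock=19
Op 9: insert a.com -> 10.0.0.4 (expiry=19+1=20). clock=19
Op 10: tick 2 -> clock=21. purged={a.com,b.com}
Op 11: insert b.com -> 10.0.0.1 (expiry=21+2=23). clock=21
Op 12: insert a.com -> 10.0.0.4 (expiry=21+1=22). clock=21
Op 13: tick 6 -> clock=27. purged={a.com,b.com}
Op 14: tick 3 -> clock=30.
Op 15: insert a.com -> 10.0.0.1 (expiry=30+1=31). clock=30
Op 16: tick 8 -> clock=38. purged={a.com}
Op 17: insert a.com -> 10.0.0.2 (expiry=38+2=40). clock=38
Op 18: tick 6 -> clock=44. purged={a.com}
Op 19: insert b.com -> 10.0.0.2 (expiry=44+2=46). clock=44
Op 20: tick 6 -> clock=50. purged={b.com}
Op 21: tick 4 -> clock=54.
Op 22: insert b.com -> 10.0.0.3 (expiry=54+2=56). clock=54
Op 23: tick 6 -> clock=60. purged={b.com}
Op 24: insert b.com -> 10.0.0.3 (expiry=60+1=61). clock=60
Op 25: insert b.com -> 10.0.0.3 (expiry=60+2=62). clock=60
Op 26: insert a.com -> 10.0.0.2 (expiry=60+2=62). clock=60
lookup b.com: present, ip=10.0.0.3 expiry=62 > clock=60

Answer: 10.0.0.3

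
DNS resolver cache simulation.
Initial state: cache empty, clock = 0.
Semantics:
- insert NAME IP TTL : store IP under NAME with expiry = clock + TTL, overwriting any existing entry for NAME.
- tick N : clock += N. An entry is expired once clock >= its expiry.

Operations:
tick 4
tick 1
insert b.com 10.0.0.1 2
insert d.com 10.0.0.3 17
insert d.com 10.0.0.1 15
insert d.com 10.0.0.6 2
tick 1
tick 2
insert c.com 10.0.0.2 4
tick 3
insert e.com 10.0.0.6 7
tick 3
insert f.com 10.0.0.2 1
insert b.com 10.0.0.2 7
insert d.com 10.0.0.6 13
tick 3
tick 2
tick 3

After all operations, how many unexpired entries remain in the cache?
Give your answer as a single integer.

Answer: 1

Derivation:
Op 1: tick 4 -> clock=4.
Op 2: tick 1 -> clock=5.
Op 3: insert b.com -> 10.0.0.1 (expiry=5+2=7). clock=5
Op 4: insert d.com -> 10.0.0.3 (expiry=5+17=22). clock=5
Op 5: insert d.com -> 10.0.0.1 (expiry=5+15=20). clock=5
Op 6: insert d.com -> 10.0.0.6 (expiry=5+2=7). clock=5
Op 7: tick 1 -> clock=6.
Op 8: tick 2 -> clock=8. purged={b.com,d.com}
Op 9: insert c.com -> 10.0.0.2 (expiry=8+4=12). clock=8
Op 10: tick 3 -> clock=11.
Op 11: insert e.com -> 10.0.0.6 (expiry=11+7=18). clock=11
Op 12: tick 3 -> clock=14. purged={c.com}
Op 13: insert f.com -> 10.0.0.2 (expiry=14+1=15). clock=14
Op 14: insert b.com -> 10.0.0.2 (expiry=14+7=21). clock=14
Op 15: insert d.com -> 10.0.0.6 (expiry=14+13=27). clock=14
Op 16: tick 3 -> clock=17. purged={f.com}
Op 17: tick 2 -> clock=19. purged={e.com}
Op 18: tick 3 -> clock=22. purged={b.com}
Final cache (unexpired): {d.com} -> size=1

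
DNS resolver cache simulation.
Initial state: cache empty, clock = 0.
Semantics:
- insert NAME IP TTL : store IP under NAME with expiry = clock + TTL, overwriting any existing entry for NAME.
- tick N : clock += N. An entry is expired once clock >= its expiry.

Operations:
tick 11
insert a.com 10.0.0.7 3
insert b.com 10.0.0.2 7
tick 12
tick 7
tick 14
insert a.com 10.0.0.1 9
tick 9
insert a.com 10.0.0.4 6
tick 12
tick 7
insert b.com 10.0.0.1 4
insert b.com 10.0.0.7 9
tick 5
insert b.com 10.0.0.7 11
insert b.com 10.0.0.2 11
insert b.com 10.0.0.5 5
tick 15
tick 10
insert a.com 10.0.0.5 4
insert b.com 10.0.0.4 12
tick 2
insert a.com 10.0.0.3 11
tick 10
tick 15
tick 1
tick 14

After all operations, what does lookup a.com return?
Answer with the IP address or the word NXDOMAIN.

Op 1: tick 11 -> clock=11.
Op 2: insert a.com -> 10.0.0.7 (expiry=11+3=14). clock=11
Op 3: insert b.com -> 10.0.0.2 (expiry=11+7=18). clock=11
Op 4: tick 12 -> clock=23. purged={a.com,b.com}
Op 5: tick 7 -> clock=30.
Op 6: tick 14 -> clock=44.
Op 7: insert a.com -> 10.0.0.1 (expiry=44+9=53). clock=44
Op 8: tick 9 -> clock=53. purged={a.com}
Op 9: insert a.com -> 10.0.0.4 (expiry=53+6=59). clock=53
Op 10: tick 12 -> clock=65. purged={a.com}
Op 11: tick 7 -> clock=72.
Op 12: insert b.com -> 10.0.0.1 (expiry=72+4=76). clock=72
Op 13: insert b.com -> 10.0.0.7 (expiry=72+9=81). clock=72
Op 14: tick 5 -> clock=77.
Op 15: insert b.com -> 10.0.0.7 (expiry=77+11=88). clock=77
Op 16: insert b.com -> 10.0.0.2 (expiry=77+11=88). clock=77
Op 17: insert b.com -> 10.0.0.5 (expiry=77+5=82). clock=77
Op 18: tick 15 -> clock=92. purged={b.com}
Op 19: tick 10 -> clock=102.
Op 20: insert a.com -> 10.0.0.5 (expiry=102+4=106). clock=102
Op 21: insert b.com -> 10.0.0.4 (expiry=102+12=114). clock=102
Op 22: tick 2 -> clock=104.
Op 23: insert a.com -> 10.0.0.3 (expiry=104+11=115). clock=104
Op 24: tick 10 -> clock=114. purged={b.com}
Op 25: tick 15 -> clock=129. purged={a.com}
Op 26: tick 1 -> clock=130.
Op 27: tick 14 -> clock=144.
lookup a.com: not in cache (expired or never inserted)

Answer: NXDOMAIN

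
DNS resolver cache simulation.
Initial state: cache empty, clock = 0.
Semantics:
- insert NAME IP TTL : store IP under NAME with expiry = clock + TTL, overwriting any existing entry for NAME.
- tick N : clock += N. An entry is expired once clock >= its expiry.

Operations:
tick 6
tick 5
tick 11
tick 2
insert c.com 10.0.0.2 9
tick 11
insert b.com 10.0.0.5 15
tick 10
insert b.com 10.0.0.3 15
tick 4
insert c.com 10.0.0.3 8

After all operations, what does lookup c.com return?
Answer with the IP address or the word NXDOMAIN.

Answer: 10.0.0.3

Derivation:
Op 1: tick 6 -> clock=6.
Op 2: tick 5 -> clock=11.
Op 3: tick 11 -> clock=22.
Op 4: tick 2 -> clock=24.
Op 5: insert c.com -> 10.0.0.2 (expiry=24+9=33). clock=24
Op 6: tick 11 -> clock=35. purged={c.com}
Op 7: insert b.com -> 10.0.0.5 (expiry=35+15=50). clock=35
Op 8: tick 10 -> clock=45.
Op 9: insert b.com -> 10.0.0.3 (expiry=45+15=60). clock=45
Op 10: tick 4 -> clock=49.
Op 11: insert c.com -> 10.0.0.3 (expiry=49+8=57). clock=49
lookup c.com: present, ip=10.0.0.3 expiry=57 > clock=49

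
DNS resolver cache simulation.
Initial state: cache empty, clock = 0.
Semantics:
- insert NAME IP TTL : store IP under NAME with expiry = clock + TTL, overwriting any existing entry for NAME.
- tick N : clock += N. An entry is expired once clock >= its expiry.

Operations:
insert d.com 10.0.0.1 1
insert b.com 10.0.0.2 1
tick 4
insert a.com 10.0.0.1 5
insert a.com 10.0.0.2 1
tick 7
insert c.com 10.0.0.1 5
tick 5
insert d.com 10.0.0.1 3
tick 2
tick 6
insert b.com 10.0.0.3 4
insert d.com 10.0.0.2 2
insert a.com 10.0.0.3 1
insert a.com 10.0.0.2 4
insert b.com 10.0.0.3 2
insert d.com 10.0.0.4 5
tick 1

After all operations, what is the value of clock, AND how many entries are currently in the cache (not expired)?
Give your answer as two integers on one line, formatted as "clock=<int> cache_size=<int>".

Op 1: insert d.com -> 10.0.0.1 (expiry=0+1=1). clock=0
Op 2: insert b.com -> 10.0.0.2 (expiry=0+1=1). clock=0
Op 3: tick 4 -> clock=4. purged={b.com,d.com}
Op 4: insert a.com -> 10.0.0.1 (expiry=4+5=9). clock=4
Op 5: insert a.com -> 10.0.0.2 (expiry=4+1=5). clock=4
Op 6: tick 7 -> clock=11. purged={a.com}
Op 7: insert c.com -> 10.0.0.1 (expiry=11+5=16). clock=11
Op 8: tick 5 -> clock=16. purged={c.com}
Op 9: insert d.com -> 10.0.0.1 (expiry=16+3=19). clock=16
Op 10: tick 2 -> clock=18.
Op 11: tick 6 -> clock=24. purged={d.com}
Op 12: insert b.com -> 10.0.0.3 (expiry=24+4=28). clock=24
Op 13: insert d.com -> 10.0.0.2 (expiry=24+2=26). clock=24
Op 14: insert a.com -> 10.0.0.3 (expiry=24+1=25). clock=24
Op 15: insert a.com -> 10.0.0.2 (expiry=24+4=28). clock=24
Op 16: insert b.com -> 10.0.0.3 (expiry=24+2=26). clock=24
Op 17: insert d.com -> 10.0.0.4 (expiry=24+5=29). clock=24
Op 18: tick 1 -> clock=25.
Final clock = 25
Final cache (unexpired): {a.com,b.com,d.com} -> size=3

Answer: clock=25 cache_size=3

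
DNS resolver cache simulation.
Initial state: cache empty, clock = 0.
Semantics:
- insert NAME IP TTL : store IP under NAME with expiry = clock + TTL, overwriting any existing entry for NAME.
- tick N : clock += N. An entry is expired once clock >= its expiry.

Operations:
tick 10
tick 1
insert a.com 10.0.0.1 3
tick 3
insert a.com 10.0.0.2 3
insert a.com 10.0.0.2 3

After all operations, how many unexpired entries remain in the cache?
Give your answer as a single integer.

Op 1: tick 10 -> clock=10.
Op 2: tick 1 -> clock=11.
Op 3: insert a.com -> 10.0.0.1 (expiry=11+3=14). clock=11
Op 4: tick 3 -> clock=14. purged={a.com}
Op 5: insert a.com -> 10.0.0.2 (expiry=14+3=17). clock=14
Op 6: insert a.com -> 10.0.0.2 (expiry=14+3=17). clock=14
Final cache (unexpired): {a.com} -> size=1

Answer: 1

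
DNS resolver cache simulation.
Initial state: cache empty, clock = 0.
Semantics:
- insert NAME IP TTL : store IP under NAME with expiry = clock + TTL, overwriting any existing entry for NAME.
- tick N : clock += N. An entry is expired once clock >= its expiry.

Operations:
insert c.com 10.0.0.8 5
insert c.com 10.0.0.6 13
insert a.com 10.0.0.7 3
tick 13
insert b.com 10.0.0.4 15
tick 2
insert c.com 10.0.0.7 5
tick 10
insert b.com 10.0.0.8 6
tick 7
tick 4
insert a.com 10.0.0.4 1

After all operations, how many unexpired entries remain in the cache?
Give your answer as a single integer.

Op 1: insert c.com -> 10.0.0.8 (expiry=0+5=5). clock=0
Op 2: insert c.com -> 10.0.0.6 (expiry=0+13=13). clock=0
Op 3: insert a.com -> 10.0.0.7 (expiry=0+3=3). clock=0
Op 4: tick 13 -> clock=13. purged={a.com,c.com}
Op 5: insert b.com -> 10.0.0.4 (expiry=13+15=28). clock=13
Op 6: tick 2 -> clock=15.
Op 7: insert c.com -> 10.0.0.7 (expiry=15+5=20). clock=15
Op 8: tick 10 -> clock=25. purged={c.com}
Op 9: insert b.com -> 10.0.0.8 (expiry=25+6=31). clock=25
Op 10: tick 7 -> clock=32. purged={b.com}
Op 11: tick 4 -> clock=36.
Op 12: insert a.com -> 10.0.0.4 (expiry=36+1=37). clock=36
Final cache (unexpired): {a.com} -> size=1

Answer: 1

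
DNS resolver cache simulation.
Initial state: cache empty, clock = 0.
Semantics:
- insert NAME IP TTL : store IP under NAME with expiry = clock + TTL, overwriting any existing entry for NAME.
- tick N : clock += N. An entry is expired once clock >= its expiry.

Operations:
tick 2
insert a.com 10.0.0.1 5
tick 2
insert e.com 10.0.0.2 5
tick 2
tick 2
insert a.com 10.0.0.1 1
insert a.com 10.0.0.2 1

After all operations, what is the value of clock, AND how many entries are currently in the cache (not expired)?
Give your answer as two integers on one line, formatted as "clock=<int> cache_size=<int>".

Answer: clock=8 cache_size=2

Derivation:
Op 1: tick 2 -> clock=2.
Op 2: insert a.com -> 10.0.0.1 (expiry=2+5=7). clock=2
Op 3: tick 2 -> clock=4.
Op 4: insert e.com -> 10.0.0.2 (expiry=4+5=9). clock=4
Op 5: tick 2 -> clock=6.
Op 6: tick 2 -> clock=8. purged={a.com}
Op 7: insert a.com -> 10.0.0.1 (expiry=8+1=9). clock=8
Op 8: insert a.com -> 10.0.0.2 (expiry=8+1=9). clock=8
Final clock = 8
Final cache (unexpired): {a.com,e.com} -> size=2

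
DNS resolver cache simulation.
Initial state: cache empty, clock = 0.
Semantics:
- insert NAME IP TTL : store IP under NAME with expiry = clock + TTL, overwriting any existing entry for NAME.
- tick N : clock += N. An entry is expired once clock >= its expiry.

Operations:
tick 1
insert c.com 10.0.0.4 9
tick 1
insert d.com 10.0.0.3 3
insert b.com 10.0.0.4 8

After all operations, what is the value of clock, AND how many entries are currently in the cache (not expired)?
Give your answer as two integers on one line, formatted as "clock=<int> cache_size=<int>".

Answer: clock=2 cache_size=3

Derivation:
Op 1: tick 1 -> clock=1.
Op 2: insert c.com -> 10.0.0.4 (expiry=1+9=10). clock=1
Op 3: tick 1 -> clock=2.
Op 4: insert d.com -> 10.0.0.3 (expiry=2+3=5). clock=2
Op 5: insert b.com -> 10.0.0.4 (expiry=2+8=10). clock=2
Final clock = 2
Final cache (unexpired): {b.com,c.com,d.com} -> size=3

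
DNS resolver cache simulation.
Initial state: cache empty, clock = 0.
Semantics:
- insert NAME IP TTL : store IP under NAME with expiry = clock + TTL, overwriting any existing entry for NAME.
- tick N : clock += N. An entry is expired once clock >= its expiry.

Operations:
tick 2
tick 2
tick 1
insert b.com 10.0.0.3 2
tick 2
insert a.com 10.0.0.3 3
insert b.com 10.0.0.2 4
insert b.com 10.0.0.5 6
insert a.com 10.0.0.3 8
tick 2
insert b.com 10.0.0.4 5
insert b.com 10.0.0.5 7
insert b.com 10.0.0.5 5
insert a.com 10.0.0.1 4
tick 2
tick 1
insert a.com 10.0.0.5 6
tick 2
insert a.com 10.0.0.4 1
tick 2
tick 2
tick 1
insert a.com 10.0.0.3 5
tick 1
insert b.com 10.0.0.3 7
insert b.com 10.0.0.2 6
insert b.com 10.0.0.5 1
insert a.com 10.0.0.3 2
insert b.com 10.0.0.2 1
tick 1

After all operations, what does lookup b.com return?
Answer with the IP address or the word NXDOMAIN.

Op 1: tick 2 -> clock=2.
Op 2: tick 2 -> clock=4.
Op 3: tick 1 -> clock=5.
Op 4: insert b.com -> 10.0.0.3 (expiry=5+2=7). clock=5
Op 5: tick 2 -> clock=7. purged={b.com}
Op 6: insert a.com -> 10.0.0.3 (expiry=7+3=10). clock=7
Op 7: insert b.com -> 10.0.0.2 (expiry=7+4=11). clock=7
Op 8: insert b.com -> 10.0.0.5 (expiry=7+6=13). clock=7
Op 9: insert a.com -> 10.0.0.3 (expiry=7+8=15). clock=7
Op 10: tick 2 -> clock=9.
Op 11: insert b.com -> 10.0.0.4 (expiry=9+5=14). clock=9
Op 12: insert b.com -> 10.0.0.5 (expiry=9+7=16). clock=9
Op 13: insert b.com -> 10.0.0.5 (expiry=9+5=14). clock=9
Op 14: insert a.com -> 10.0.0.1 (expiry=9+4=13). clock=9
Op 15: tick 2 -> clock=11.
Op 16: tick 1 -> clock=12.
Op 17: insert a.com -> 10.0.0.5 (expiry=12+6=18). clock=12
Op 18: tick 2 -> clock=14. purged={b.com}
Op 19: insert a.com -> 10.0.0.4 (expiry=14+1=15). clock=14
Op 20: tick 2 -> clock=16. purged={a.com}
Op 21: tick 2 -> clock=18.
Op 22: tick 1 -> clock=19.
Op 23: insert a.com -> 10.0.0.3 (expiry=19+5=24). clock=19
Op 24: tick 1 -> clock=20.
Op 25: insert b.com -> 10.0.0.3 (expiry=20+7=27). clock=20
Op 26: insert b.com -> 10.0.0.2 (expiry=20+6=26). clock=20
Op 27: insert b.com -> 10.0.0.5 (expiry=20+1=21). clock=20
Op 28: insert a.com -> 10.0.0.3 (expiry=20+2=22). clock=20
Op 29: insert b.com -> 10.0.0.2 (expiry=20+1=21). clock=20
Op 30: tick 1 -> clock=21. purged={b.com}
lookup b.com: not in cache (expired or never inserted)

Answer: NXDOMAIN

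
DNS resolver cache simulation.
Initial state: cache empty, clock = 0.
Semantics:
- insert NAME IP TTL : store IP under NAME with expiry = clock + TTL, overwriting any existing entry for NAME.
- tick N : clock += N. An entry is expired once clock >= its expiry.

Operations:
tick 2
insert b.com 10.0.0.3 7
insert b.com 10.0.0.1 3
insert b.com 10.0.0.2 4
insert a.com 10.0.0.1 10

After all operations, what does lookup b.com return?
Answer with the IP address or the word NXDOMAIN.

Answer: 10.0.0.2

Derivation:
Op 1: tick 2 -> clock=2.
Op 2: insert b.com -> 10.0.0.3 (expiry=2+7=9). clock=2
Op 3: insert b.com -> 10.0.0.1 (expiry=2+3=5). clock=2
Op 4: insert b.com -> 10.0.0.2 (expiry=2+4=6). clock=2
Op 5: insert a.com -> 10.0.0.1 (expiry=2+10=12). clock=2
lookup b.com: present, ip=10.0.0.2 expiry=6 > clock=2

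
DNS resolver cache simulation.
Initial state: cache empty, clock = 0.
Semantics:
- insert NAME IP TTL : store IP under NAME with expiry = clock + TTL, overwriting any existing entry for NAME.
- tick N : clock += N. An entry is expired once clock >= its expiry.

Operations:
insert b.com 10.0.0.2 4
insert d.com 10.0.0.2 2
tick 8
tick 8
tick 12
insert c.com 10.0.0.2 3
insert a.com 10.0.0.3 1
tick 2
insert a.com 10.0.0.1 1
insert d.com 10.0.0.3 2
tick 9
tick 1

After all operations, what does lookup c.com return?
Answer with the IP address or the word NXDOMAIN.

Answer: NXDOMAIN

Derivation:
Op 1: insert b.com -> 10.0.0.2 (expiry=0+4=4). clock=0
Op 2: insert d.com -> 10.0.0.2 (expiry=0+2=2). clock=0
Op 3: tick 8 -> clock=8. purged={b.com,d.com}
Op 4: tick 8 -> clock=16.
Op 5: tick 12 -> clock=28.
Op 6: insert c.com -> 10.0.0.2 (expiry=28+3=31). clock=28
Op 7: insert a.com -> 10.0.0.3 (expiry=28+1=29). clock=28
Op 8: tick 2 -> clock=30. purged={a.com}
Op 9: insert a.com -> 10.0.0.1 (expiry=30+1=31). clock=30
Op 10: insert d.com -> 10.0.0.3 (expiry=30+2=32). clock=30
Op 11: tick 9 -> clock=39. purged={a.com,c.com,d.com}
Op 12: tick 1 -> clock=40.
lookup c.com: not in cache (expired or never inserted)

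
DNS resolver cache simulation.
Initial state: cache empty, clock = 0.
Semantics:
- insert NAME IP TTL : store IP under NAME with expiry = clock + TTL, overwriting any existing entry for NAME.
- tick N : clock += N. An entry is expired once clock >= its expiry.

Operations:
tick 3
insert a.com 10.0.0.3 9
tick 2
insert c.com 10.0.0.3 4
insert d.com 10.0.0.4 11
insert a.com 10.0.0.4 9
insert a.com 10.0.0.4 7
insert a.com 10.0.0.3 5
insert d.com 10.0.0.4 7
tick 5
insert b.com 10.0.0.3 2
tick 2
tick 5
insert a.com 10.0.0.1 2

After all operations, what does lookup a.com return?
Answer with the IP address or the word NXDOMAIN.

Answer: 10.0.0.1

Derivation:
Op 1: tick 3 -> clock=3.
Op 2: insert a.com -> 10.0.0.3 (expiry=3+9=12). clock=3
Op 3: tick 2 -> clock=5.
Op 4: insert c.com -> 10.0.0.3 (expiry=5+4=9). clock=5
Op 5: insert d.com -> 10.0.0.4 (expiry=5+11=16). clock=5
Op 6: insert a.com -> 10.0.0.4 (expiry=5+9=14). clock=5
Op 7: insert a.com -> 10.0.0.4 (expiry=5+7=12). clock=5
Op 8: insert a.com -> 10.0.0.3 (expiry=5+5=10). clock=5
Op 9: insert d.com -> 10.0.0.4 (expiry=5+7=12). clock=5
Op 10: tick 5 -> clock=10. purged={a.com,c.com}
Op 11: insert b.com -> 10.0.0.3 (expiry=10+2=12). clock=10
Op 12: tick 2 -> clock=12. purged={b.com,d.com}
Op 13: tick 5 -> clock=17.
Op 14: insert a.com -> 10.0.0.1 (expiry=17+2=19). clock=17
lookup a.com: present, ip=10.0.0.1 expiry=19 > clock=17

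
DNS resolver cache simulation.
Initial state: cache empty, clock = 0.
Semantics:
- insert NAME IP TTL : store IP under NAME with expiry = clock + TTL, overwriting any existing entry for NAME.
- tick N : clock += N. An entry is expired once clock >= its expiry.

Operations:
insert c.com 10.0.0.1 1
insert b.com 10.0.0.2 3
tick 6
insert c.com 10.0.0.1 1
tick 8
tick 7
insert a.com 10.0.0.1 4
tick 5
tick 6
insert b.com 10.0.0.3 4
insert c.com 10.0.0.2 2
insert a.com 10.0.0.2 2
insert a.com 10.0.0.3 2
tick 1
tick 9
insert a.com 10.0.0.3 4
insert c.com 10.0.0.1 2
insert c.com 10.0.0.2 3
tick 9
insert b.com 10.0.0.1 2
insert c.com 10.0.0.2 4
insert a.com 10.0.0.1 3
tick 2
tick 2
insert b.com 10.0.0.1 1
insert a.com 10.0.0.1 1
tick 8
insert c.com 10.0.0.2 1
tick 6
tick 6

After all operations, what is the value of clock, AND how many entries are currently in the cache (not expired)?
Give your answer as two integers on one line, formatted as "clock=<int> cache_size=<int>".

Op 1: insert c.com -> 10.0.0.1 (expiry=0+1=1). clock=0
Op 2: insert b.com -> 10.0.0.2 (expiry=0+3=3). clock=0
Op 3: tick 6 -> clock=6. purged={b.com,c.com}
Op 4: insert c.com -> 10.0.0.1 (expiry=6+1=7). clock=6
Op 5: tick 8 -> clock=14. purged={c.com}
Op 6: tick 7 -> clock=21.
Op 7: insert a.com -> 10.0.0.1 (expiry=21+4=25). clock=21
Op 8: tick 5 -> clock=26. purged={a.com}
Op 9: tick 6 -> clock=32.
Op 10: insert b.com -> 10.0.0.3 (expiry=32+4=36). clock=32
Op 11: insert c.com -> 10.0.0.2 (expiry=32+2=34). clock=32
Op 12: insert a.com -> 10.0.0.2 (expiry=32+2=34). clock=32
Op 13: insert a.com -> 10.0.0.3 (expiry=32+2=34). clock=32
Op 14: tick 1 -> clock=33.
Op 15: tick 9 -> clock=42. purged={a.com,b.com,c.com}
Op 16: insert a.com -> 10.0.0.3 (expiry=42+4=46). clock=42
Op 17: insert c.com -> 10.0.0.1 (expiry=42+2=44). clock=42
Op 18: insert c.com -> 10.0.0.2 (expiry=42+3=45). clock=42
Op 19: tick 9 -> clock=51. purged={a.com,c.com}
Op 20: insert b.com -> 10.0.0.1 (expiry=51+2=53). clock=51
Op 21: insert c.com -> 10.0.0.2 (expiry=51+4=55). clock=51
Op 22: insert a.com -> 10.0.0.1 (expiry=51+3=54). clock=51
Op 23: tick 2 -> clock=53. purged={b.com}
Op 24: tick 2 -> clock=55. purged={a.com,c.com}
Op 25: insert b.com -> 10.0.0.1 (expiry=55+1=56). clock=55
Op 26: insert a.com -> 10.0.0.1 (expiry=55+1=56). clock=55
Op 27: tick 8 -> clock=63. purged={a.com,b.com}
Op 28: insert c.com -> 10.0.0.2 (expiry=63+1=64). clock=63
Op 29: tick 6 -> clock=69. purged={c.com}
Op 30: tick 6 -> clock=75.
Final clock = 75
Final cache (unexpired): {} -> size=0

Answer: clock=75 cache_size=0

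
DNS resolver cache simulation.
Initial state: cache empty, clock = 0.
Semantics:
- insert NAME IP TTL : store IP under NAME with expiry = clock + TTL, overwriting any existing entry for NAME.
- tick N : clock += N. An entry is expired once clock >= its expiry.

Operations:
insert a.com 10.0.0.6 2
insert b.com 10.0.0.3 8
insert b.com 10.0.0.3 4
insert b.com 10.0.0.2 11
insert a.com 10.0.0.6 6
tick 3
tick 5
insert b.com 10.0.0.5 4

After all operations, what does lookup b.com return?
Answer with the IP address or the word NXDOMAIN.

Op 1: insert a.com -> 10.0.0.6 (expiry=0+2=2). clock=0
Op 2: insert b.com -> 10.0.0.3 (expiry=0+8=8). clock=0
Op 3: insert b.com -> 10.0.0.3 (expiry=0+4=4). clock=0
Op 4: insert b.com -> 10.0.0.2 (expiry=0+11=11). clock=0
Op 5: insert a.com -> 10.0.0.6 (expiry=0+6=6). clock=0
Op 6: tick 3 -> clock=3.
Op 7: tick 5 -> clock=8. purged={a.com}
Op 8: insert b.com -> 10.0.0.5 (expiry=8+4=12). clock=8
lookup b.com: present, ip=10.0.0.5 expiry=12 > clock=8

Answer: 10.0.0.5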